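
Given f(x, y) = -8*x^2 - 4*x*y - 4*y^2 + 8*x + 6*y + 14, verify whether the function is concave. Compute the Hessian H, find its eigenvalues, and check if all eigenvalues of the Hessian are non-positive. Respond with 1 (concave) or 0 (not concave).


The Hessian of f(x,y) = -8*x^2 - 4*x*y - 4*y^2 + 8*x + 6*y + 14 is:
H = [[-16, -4], [-4, -8]]
Trace = -16 - 8 = -24
Determinant = -16*-8 - (-4)^2 = 112
Discriminant = (-24)^2 - 4*112 = 128.0
Eigenvalues: lambda_1 = -17.6569, lambda_2 = -6.3431
The function is concave.

1


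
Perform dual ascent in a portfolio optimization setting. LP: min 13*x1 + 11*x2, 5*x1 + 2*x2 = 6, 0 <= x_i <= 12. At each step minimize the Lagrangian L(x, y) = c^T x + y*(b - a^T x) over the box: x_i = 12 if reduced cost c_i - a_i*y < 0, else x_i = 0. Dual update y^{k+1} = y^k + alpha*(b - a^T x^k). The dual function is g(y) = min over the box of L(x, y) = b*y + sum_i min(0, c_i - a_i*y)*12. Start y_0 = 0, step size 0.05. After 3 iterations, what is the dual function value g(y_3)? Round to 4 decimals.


Dual ascent for LP: min 13*x1 + 11*x2, 5*x1 + 2*x2 = 6, 0 <= x_i <= 12
Step 1: y^k = 0.0, reduced costs: (13.0, 11.0)
  x^k = (0.0, 0.0), subgradient = b - a^T x = 6.0
  y^{k+1} = 0.0 + 0.05*6.0 = 0.3
Step 2: y^k = 0.3, reduced costs: (11.5, 10.4)
  x^k = (0.0, 0.0), subgradient = b - a^T x = 6.0
  y^{k+1} = 0.3 + 0.05*6.0 = 0.6
Step 3: y^k = 0.6, reduced costs: (10.0, 9.8)
  x^k = (0.0, 0.0), subgradient = b - a^T x = 6.0
  y^{k+1} = 0.6 + 0.05*6.0 = 0.9
Dual objective at y_3 = 0.9: reduced costs (8.5, 9.2), box minimizer x = (0.0, 0.0)
g(y_3) = b*y + (c1 - a1*y)*x1 + (c2 - a2*y)*x2 = 6*0.9 + 8.5*0.0 + 9.2*0.0 = 5.4 + 0.0 + 0.0 = 5.4


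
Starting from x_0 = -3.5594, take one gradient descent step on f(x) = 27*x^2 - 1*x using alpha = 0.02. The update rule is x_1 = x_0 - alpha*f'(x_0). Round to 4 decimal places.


We compute the gradient at x_0 and apply the update.
f'(x) = 54*x - 1
f'(-3.5594) = 54*-3.5594 - 1 = -193.2076
x_1 = -3.5594 - 0.02*-193.2076 = 0.3048


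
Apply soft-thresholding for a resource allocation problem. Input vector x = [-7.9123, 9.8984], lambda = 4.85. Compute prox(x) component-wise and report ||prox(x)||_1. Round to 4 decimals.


Soft-thresholding with lambda = 4.85:
prox(-7.9123) = sign(-7.9123)*max(|-7.9123| - 4.85, 0) = -3.0623
prox(9.8984) = sign(9.8984)*max(|9.8984| - 4.85, 0) = 5.0484
prox(x) = [-3.0623, 5.0484]
||prox(x)||_1 = 3.0623 + 5.0484 = 8.1107


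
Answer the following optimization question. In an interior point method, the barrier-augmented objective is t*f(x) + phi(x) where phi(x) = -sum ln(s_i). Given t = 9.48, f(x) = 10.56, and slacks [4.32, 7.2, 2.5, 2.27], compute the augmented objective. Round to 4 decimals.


Step 1: Compute log-barrier.
ln values: [1.4633, 1.9741, 0.9163, 0.8198]
phi = -(1.4633 + 1.9741 + 0.9163 + 0.8198) = -5.1734
Step 2: Compute augmented objective.
t*f(x) = 9.48*10.56 = 100.1088
Total = 100.1088 - 5.1734 = 94.9354


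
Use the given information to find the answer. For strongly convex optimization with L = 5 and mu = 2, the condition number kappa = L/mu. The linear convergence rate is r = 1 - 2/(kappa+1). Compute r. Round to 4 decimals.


Step 1: Compute the condition number.
kappa = L/mu = 5/2 = 2.5
Step 2: Compute the convergence rate.
r = 1 - 2/(kappa + 1) = 1 - 2*mu/(L + mu) = (L - mu)/(L + mu) = 3/7 = 0.4286


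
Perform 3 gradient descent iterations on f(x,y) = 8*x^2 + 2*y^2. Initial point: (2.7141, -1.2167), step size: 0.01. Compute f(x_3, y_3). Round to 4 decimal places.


Gradient descent on f(x,y) = 8*x^2 + 2*y^2.
Starting point: (2.7141, -1.2167), alpha = 0.01
Step 1: grad_x = 2*8*2.7141 = 43.4256, grad_y = 2*2*-1.2167 = -4.8668
  x_1 = 2.7141 - 0.01*43.4256 = 2.2798
  y_1 = -1.2167 - 0.01*-4.8668 = -1.168
Step 2: grad_x = 2*8*2.2798 = 36.4775, grad_y = 2*2*-1.168 = -4.6721
  x_2 = 2.2798 - 0.01*36.4775 = 1.9151
  y_2 = -1.168 - 0.01*-4.6721 = -1.1213
Step 3: grad_x = 2*8*1.9151 = 30.6411, grad_y = 2*2*-1.1213 = -4.4852
  x_3 = 1.9151 - 0.01*30.6411 = 1.6087
  y_3 = -1.1213 - 0.01*-4.4852 = -1.0765
f(1.6087, -1.0765) = 8*1.6087^2 + 2*(-1.0765)^2 = 23.0198


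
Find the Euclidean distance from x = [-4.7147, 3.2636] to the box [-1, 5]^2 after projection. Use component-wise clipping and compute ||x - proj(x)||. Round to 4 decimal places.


Project each component onto [-1, 5].
clip(-4.7147) = -1.0, clip(3.2636) = 3.2636
Projection = [-1.0, 3.2636]
Squared diffs: [13.799, 0.0]
Distance = sqrt(13.799) = 3.7147


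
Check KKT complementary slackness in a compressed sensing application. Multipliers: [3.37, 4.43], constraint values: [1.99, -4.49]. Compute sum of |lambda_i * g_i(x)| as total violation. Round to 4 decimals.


KKT complementary slackness check:
lambda_1 * g_1 = 3.37 * 1.99 = 6.7063
lambda_2 * g_2 = 4.43 * -4.49 = -19.8907
Total violation = 6.7063 + 19.8907 = 26.597


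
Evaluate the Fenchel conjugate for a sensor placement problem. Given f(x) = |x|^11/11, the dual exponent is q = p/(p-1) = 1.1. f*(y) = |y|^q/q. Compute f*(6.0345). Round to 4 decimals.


The conjugate exponent q satisfies 1/p + 1/q = 1.
p = 11, so q = 11/(11 - 1) = 1.1
|y|^q = 6.0345^1.1 = 7.2228
f*(6.0345) = 7.2228 / 1.1 = 6.5662


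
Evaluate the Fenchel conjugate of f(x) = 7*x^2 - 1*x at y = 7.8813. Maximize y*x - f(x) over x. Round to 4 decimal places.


f*(y) = sup_x {y*x - a*x^2 - b*x} = sup_x {(y-b)*x - a*x^2}
FOC: (y - b) - 2a*x = 0 => x* = (y - b)/(2a)
x* = (7.8813 + 1)/(2*7) = 0.6344
f*(7.8813) = (y-b)^2/(4a) = (7.8813 + 1)^2/(4*7)
= 78.8775/28 = 2.8171


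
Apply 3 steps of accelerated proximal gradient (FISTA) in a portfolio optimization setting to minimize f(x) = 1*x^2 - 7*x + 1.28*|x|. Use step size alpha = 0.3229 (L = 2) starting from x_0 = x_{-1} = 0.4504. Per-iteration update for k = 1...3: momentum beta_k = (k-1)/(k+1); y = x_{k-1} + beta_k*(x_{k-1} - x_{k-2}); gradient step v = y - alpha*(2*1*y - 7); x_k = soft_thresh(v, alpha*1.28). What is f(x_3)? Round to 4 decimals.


FISTA on f(x) = 1*x^2 - 7*x + 1.28*|x|
L = 2, alpha = 0.3229
Iteration 1: beta = 0.0, y = 0.4504 + 0.0*(0.4504 - 0.4504) = 0.4504
  grad(y) = -6.0992, v = y - alpha*grad = 2.4198
  prox(v) = soft_thresh(2.4198, 0.4133) = 2.0065
Iteration 2: beta = 0.3333, y = 2.0065 + 0.3333*(2.0065 - 0.4504) = 2.5252
  grad(y) = -1.9495, v = y - alpha*grad = 3.1547
  prox(v) = soft_thresh(3.1547, 0.4133) = 2.7414
Iteration 3: beta = 0.5, y = 2.7414 + 0.5*(2.7414 - 2.0065) = 3.1089
  grad(y) = -0.7823, v = y - alpha*grad = 3.3615
  prox(v) = soft_thresh(3.3615, 0.4133) = 2.9482
f(x_3) = 1*2.9482^2 - 7*2.9482 + 1.28*|2.9482| = -8.1718


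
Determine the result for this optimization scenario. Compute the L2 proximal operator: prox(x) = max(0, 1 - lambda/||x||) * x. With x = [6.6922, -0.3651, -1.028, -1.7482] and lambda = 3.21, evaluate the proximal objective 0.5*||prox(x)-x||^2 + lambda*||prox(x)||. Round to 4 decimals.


Step 1: Compute ||x||.
||x|| = 7.0023
Step 2: Compute scaling factor.
scale = max(0, 1 - 3.21/7.0023) = 0.5416
Step 3: prox(x) = [3.6243, -0.1977, -0.5567, -0.9468]
||prox(x)|| = 3.7923
Step 4: Proximal objective.
0.5*||prox-x||^2 = 5.1521
lambda*||prox|| = 12.1733
Total = 17.3252


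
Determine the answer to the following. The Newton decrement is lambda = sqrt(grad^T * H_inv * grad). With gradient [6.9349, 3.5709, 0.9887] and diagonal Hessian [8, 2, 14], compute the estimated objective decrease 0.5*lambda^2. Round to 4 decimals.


Step 1: H is diagonal, so H^(-1) * g = [0.8669, 1.7855, 0.0706].
Step 2: g^T H^(-1) g = sum_i g_i^2 / H_ii
  = (6.9349)^2/8 + (3.5709)^2/2 + (0.9887)^2/14
  = 6.0116 + 6.3757 + 0.0698 = 12.4571
Step 3: Objective decrease = 0.5 * g^T H^(-1) g = 6.2285


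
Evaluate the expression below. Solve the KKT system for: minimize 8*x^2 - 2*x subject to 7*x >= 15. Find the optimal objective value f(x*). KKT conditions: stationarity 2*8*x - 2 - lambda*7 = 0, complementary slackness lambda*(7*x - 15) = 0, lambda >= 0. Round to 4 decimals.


Step 1: Try lambda = 0 (constraint inactive).
x_unc = 2/(2*8) = 0.125
Check: 7*0.125 = 0.875 < 15 -- violated!
Step 2: Constraint must be active: 7*x = 15
x* = 15/7 = 2.1429 (rounded; the exact value 15/7 is used below)
lambda = (2*8*(15/7) - 2)/7 = 4.6122
Step 3: Compute optimal value.
f(x*) = 8*(15/7)^2 - 2*(15/7) = 32.449


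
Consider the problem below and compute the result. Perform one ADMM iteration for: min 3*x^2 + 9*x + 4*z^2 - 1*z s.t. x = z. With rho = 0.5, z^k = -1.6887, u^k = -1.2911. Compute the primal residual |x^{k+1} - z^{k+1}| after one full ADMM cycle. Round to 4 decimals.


ADMM iteration with rho = 0.5, z^k = -1.6887, u^k = -1.2911
Step 1: x-update.
Minimize 3*x^2 + 9*x + (0.5/2)*(x + 1.6887 - 1.2911)^2
FOC: (2*3 + 0.5)*x = -9 + 0.5*(-1.6887 + 1.2911)
x^{k+1} = -1.4152
Step 2: z-update.
Minimize 4*z^2 - 1*z + (0.5/2)*(-1.4152 - z - 1.2911)^2
FOC: (2*4 + 0.5)*z = 1 + 0.5*(-1.4152 - 1.2911)
z^{k+1} = -0.0415
Step 3: u-update.
u^{k+1} = -1.2911 - 1.4152 + 0.0415 = -2.6648
Step 4: Primal residual = |-1.4152 + 0.0415| = 1.3737


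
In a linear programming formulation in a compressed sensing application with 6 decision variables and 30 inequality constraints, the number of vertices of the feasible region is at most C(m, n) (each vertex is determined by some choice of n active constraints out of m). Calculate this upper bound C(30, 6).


Each vertex corresponds to some choice of n active constraints out of m, so the number of vertices is at most C(m, n) = m! / (n!(m-n)!).
m = 30, n = 6
Numerator: 30 * 29 * 28 * 27 * 26 * 25
Denominator: 6! = 720
C(30, 6) = 593775


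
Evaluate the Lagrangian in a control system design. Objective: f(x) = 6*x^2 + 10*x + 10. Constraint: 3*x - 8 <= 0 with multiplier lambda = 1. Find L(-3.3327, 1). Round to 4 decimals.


Step 1: Evaluate f(x).
f(-3.3327) = 6*(-3.3327)^2 + 10*(-3.3327) + 10 = 43.3143
Step 2: Evaluate g(x).
g(-3.3327) = 3*-3.3327 - 8 = -17.9981
Step 3: Compute Lagrangian.
L = 43.3143 + 1*-17.9981 = 25.3162


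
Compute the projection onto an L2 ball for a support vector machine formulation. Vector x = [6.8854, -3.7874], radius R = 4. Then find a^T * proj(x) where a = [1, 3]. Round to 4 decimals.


Step 1: Compute ||x|| (intermediates to 6 decimals).
||x|| = sqrt(6.8854^2 + (-3.7874)^2) = 7.858316
Step 2: Project.
Since ||x|| > R, scale = R/||x|| = 4/7.858316 = 0.509015, proj(x) = scale * x
proj(x) = [3.504772, -1.927843]
Step 3: Dot product.
a^T * proj(x) = 1*3.504772 + 3*(-1.927843) = -2.2788


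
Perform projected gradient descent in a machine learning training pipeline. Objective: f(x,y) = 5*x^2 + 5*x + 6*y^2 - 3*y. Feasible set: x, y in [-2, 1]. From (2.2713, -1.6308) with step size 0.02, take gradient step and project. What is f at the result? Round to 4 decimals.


Step 1: Compute gradient at (2.2713, -1.6308).
grad_x = 2*5*2.2713 + 5 = 27.713
grad_y = 2*6*-1.6308 - 3 = -22.5696
Step 2: Gradient step.
x_raw = 2.2713 - 0.02*27.713 = 1.717
y_raw = -1.6308 - 0.02*-22.5696 = -1.1794
Step 3: Project onto [-2, 1].
x_proj = clip(1.717) = 1.0
y_proj = clip(-1.1794) = -1.1794
Step 4: Evaluate f.
f(1.0, -1.1794) = 21.8842


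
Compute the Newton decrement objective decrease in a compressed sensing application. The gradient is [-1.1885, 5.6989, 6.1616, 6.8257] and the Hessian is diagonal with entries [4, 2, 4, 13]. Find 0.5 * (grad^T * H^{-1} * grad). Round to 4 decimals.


Step 1: H is diagonal, so H^(-1) * g = [-0.2971, 2.8495, 1.5404, 0.5251].
Step 2: g^T H^(-1) g = sum_i g_i^2 / H_ii
  = (-1.1885)^2/4 + (5.6989)^2/2 + (6.1616)^2/4 + (6.8257)^2/13
  = 0.3531 + 16.2387 + 9.4913 + 3.5839 = 29.6671
Step 3: Objective decrease = 0.5 * g^T H^(-1) g = 14.8335


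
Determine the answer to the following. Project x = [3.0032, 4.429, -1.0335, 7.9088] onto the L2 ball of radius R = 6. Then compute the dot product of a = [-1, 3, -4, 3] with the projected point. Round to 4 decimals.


Step 1: Compute ||x|| (intermediates to 6 decimals).
||x|| = sqrt(3.0032^2 + 4.429^2 + (-1.0335)^2 + 7.9088^2) = 9.604816
Step 2: Project.
Since ||x|| > R, scale = R/||x|| = 6/9.604816 = 0.624687, proj(x) = scale * x
proj(x) = [1.87606, 2.766739, -0.645614, 4.940525]
Step 3: Dot product.
a^T * proj(x) = -1*1.87606 + 3*2.766739 - 4*(-0.645614) + 3*4.940525 = 23.8282


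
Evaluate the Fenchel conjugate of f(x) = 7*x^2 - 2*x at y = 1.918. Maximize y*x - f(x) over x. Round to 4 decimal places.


f*(y) = sup_x {y*x - a*x^2 - b*x} = sup_x {(y-b)*x - a*x^2}
FOC: (y - b) - 2a*x = 0 => x* = (y - b)/(2a)
x* = (1.918 + 2)/(2*7) = 0.2799
f*(1.918) = (y-b)^2/(4a) = (1.918 + 2)^2/(4*7)
= 15.3507/28 = 0.5482


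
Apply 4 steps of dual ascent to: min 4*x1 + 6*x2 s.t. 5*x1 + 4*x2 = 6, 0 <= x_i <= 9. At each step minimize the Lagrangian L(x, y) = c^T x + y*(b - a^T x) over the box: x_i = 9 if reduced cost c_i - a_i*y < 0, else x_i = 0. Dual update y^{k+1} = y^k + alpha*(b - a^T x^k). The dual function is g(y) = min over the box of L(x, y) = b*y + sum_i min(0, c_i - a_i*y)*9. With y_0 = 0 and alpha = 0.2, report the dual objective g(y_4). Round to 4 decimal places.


Dual ascent for LP: min 4*x1 + 6*x2, 5*x1 + 4*x2 = 6, 0 <= x_i <= 9
Step 1: y^k = 0.0, reduced costs: (4.0, 6.0)
  x^k = (0.0, 0.0), subgradient = b - a^T x = 6.0
  y^{k+1} = 0.0 + 0.2*6.0 = 1.2
Step 2: y^k = 1.2, reduced costs: (-2.0, 1.2)
  x^k = (9.0, 0.0), subgradient = b - a^T x = -39.0
  y^{k+1} = 1.2 + 0.2*-39.0 = -6.6
Step 3: y^k = -6.6, reduced costs: (37.0, 32.4)
  x^k = (0.0, 0.0), subgradient = b - a^T x = 6.0
  y^{k+1} = -6.6 + 0.2*6.0 = -5.4
Step 4: y^k = -5.4, reduced costs: (31.0, 27.6)
  x^k = (0.0, 0.0), subgradient = b - a^T x = 6.0
  y^{k+1} = -5.4 + 0.2*6.0 = -4.2
Dual objective at y_4 = -4.2: reduced costs (25.0, 22.8), box minimizer x = (0.0, 0.0)
g(y_4) = b*y + (c1 - a1*y)*x1 + (c2 - a2*y)*x2 = 6*(-4.2) + 25.0*0.0 + 22.8*0.0 = -25.2 + 0.0 + 0.0 = -25.2


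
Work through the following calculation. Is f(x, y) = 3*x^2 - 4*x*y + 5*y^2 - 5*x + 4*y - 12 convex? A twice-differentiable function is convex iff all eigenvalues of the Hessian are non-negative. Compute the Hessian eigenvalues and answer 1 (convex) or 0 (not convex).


The Hessian of f(x,y) = 3*x^2 - 4*x*y + 5*y^2 - 5*x + 4*y - 12 is:
H = [[6, -4], [-4, 10]]
Trace = 6 + 10 = 16
Determinant = 6*10 - (-4)^2 = 44
Discriminant = (16)^2 - 4*44 = 80.0
Eigenvalues: lambda_1 = 3.5279, lambda_2 = 12.4721
The function is convex.

1


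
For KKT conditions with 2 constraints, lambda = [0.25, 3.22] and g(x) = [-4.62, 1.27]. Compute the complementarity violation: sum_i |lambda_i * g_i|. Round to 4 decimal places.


KKT complementary slackness check:
lambda_1 * g_1 = 0.25 * -4.62 = -1.155
lambda_2 * g_2 = 3.22 * 1.27 = 4.0894
Total violation = 1.155 + 4.0894 = 5.2444


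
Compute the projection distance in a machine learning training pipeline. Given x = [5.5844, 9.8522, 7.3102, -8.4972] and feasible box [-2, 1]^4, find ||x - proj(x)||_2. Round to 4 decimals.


Project each component onto [-2, 1].
clip(5.5844) = 1.0, clip(9.8522) = 1.0, clip(7.3102) = 1.0, clip(-8.4972) = -2.0
Projection = [1.0, 1.0, 1.0, -2.0]
Squared diffs: [21.0167, 78.3614, 39.8186, 42.2136]
Distance = sqrt(181.4103) = 13.4689


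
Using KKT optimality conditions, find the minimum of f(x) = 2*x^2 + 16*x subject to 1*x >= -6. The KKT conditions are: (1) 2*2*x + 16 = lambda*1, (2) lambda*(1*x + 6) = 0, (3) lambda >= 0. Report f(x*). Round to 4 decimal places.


Step 1: Try lambda = 0 (constraint inactive).
Stationarity: 2*2*x + 16 = 0
x* = -16/(2*2) = -4.0
Check constraint: 1*-4.0 = -4.0 >= -6 -- satisfied.
Step 2: Compute optimal value.
f(x*) = 2*(-4.0)^2 + 16*(-4.0) = -32.0


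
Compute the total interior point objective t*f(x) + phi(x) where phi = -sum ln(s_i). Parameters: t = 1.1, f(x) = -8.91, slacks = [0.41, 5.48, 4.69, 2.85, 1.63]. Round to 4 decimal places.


Step 1: Compute log-barrier.
ln values: [-0.8916, 1.7011, 1.5454, 1.0473, 0.4886]
phi = -(-0.8916 + 1.7011 + 1.5454 + 1.0473 + 0.4886) = -3.8908
Step 2: Compute augmented objective.
t*f(x) = 1.1*-8.91 = -9.801
Total = -9.801 - 3.8908 = -13.6918


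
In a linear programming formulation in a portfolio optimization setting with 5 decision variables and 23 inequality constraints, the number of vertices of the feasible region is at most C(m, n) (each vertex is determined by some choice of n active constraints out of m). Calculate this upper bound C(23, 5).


Each vertex corresponds to some choice of n active constraints out of m, so the number of vertices is at most C(m, n) = m! / (n!(m-n)!).
m = 23, n = 5
Numerator: 23 * 22 * 21 * 20 * 19
Denominator: 5! = 120
C(23, 5) = 33649


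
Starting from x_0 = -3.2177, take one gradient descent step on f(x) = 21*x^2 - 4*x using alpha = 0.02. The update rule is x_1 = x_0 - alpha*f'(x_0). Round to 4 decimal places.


We compute the gradient at x_0 and apply the update.
f'(x) = 42*x - 4
f'(-3.2177) = 42*-3.2177 - 4 = -139.1434
x_1 = -3.2177 - 0.02*-139.1434 = -0.4348


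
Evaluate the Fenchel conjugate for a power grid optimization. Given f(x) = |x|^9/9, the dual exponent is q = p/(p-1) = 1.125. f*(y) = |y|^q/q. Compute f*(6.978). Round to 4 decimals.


The conjugate exponent q satisfies 1/p + 1/q = 1.
p = 9, so q = 9/(9 - 1) = 1.125
|y|^q = 6.978^1.125 = 8.8961
f*(6.978) = 8.8961 / 1.125 = 7.9076


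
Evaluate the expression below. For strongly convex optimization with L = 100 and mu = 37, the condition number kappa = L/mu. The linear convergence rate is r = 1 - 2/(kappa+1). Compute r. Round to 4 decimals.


Step 1: Compute the condition number.
kappa = L/mu = 100/37 = 2.7027
Step 2: Compute the convergence rate.
r = 1 - 2/(kappa + 1) = 1 - 2*mu/(L + mu) = (L - mu)/(L + mu) = 63/137 = 0.4599


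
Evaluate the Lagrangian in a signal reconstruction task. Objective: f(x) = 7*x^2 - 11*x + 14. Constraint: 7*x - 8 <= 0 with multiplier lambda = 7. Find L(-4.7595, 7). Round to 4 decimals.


Step 1: Evaluate f(x).
f(-4.7595) = 7*(-4.7595)^2 - 11*(-4.7595) + 14 = 224.9244
Step 2: Evaluate g(x).
g(-4.7595) = 7*-4.7595 - 8 = -41.3165
Step 3: Compute Lagrangian.
L = 224.9244 + 7*-41.3165 = -64.2911


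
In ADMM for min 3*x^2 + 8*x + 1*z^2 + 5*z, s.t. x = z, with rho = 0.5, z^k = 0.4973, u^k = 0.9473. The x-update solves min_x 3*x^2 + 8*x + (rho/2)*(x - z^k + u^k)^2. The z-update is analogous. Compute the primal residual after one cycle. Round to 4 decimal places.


ADMM iteration with rho = 0.5, z^k = 0.4973, u^k = 0.9473
Step 1: x-update.
Minimize 3*x^2 + 8*x + (0.5/2)*(x - 0.4973 + 0.9473)^2
FOC: (2*3 + 0.5)*x = -8 + 0.5*(0.4973 - 0.9473)
x^{k+1} = -1.2654
Step 2: z-update.
Minimize 1*z^2 + 5*z + (0.5/2)*(-1.2654 - z + 0.9473)^2
FOC: (2*1 + 0.5)*z = -5 + 0.5*(-1.2654 + 0.9473)
z^{k+1} = -2.0636
Step 3: u-update.
u^{k+1} = 0.9473 - 1.2654 + 2.0636 = 1.7455
Step 4: Primal residual = |-1.2654 + 2.0636| = 0.7982


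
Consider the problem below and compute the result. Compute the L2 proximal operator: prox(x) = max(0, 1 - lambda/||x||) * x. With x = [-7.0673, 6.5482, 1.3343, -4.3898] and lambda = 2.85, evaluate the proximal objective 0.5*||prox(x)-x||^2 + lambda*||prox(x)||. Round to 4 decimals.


Step 1: Compute ||x||.
||x|| = 10.6713
Step 2: Compute scaling factor.
scale = max(0, 1 - 2.85/10.6713) = 0.7329
Step 3: prox(x) = [-5.1798, 4.7994, 0.9779, -3.2174]
||prox(x)|| = 7.8213
Step 4: Proximal objective.
0.5*||prox-x||^2 = 4.0613
lambda*||prox|| = 22.2907
Total = 26.3519


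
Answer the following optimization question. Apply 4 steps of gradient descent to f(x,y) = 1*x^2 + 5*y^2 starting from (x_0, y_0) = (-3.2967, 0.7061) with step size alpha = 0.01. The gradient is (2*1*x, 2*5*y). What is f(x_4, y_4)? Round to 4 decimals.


Gradient descent on f(x,y) = 1*x^2 + 5*y^2.
Starting point: (-3.2967, 0.7061), alpha = 0.01
Step 1: grad_x = 2*1*-3.2967 = -6.5934, grad_y = 2*5*0.7061 = 7.061
  x_1 = -3.2967 - 0.01*-6.5934 = -3.2308
  y_1 = 0.7061 - 0.01*7.061 = 0.6355
Step 2: grad_x = 2*1*-3.2308 = -6.4615, grad_y = 2*5*0.6355 = 6.3549
  x_2 = -3.2308 - 0.01*-6.4615 = -3.1662
  y_2 = 0.6355 - 0.01*6.3549 = 0.5719
Step 3: grad_x = 2*1*-3.1662 = -6.3323, grad_y = 2*5*0.5719 = 5.7194
  x_3 = -3.1662 - 0.01*-6.3323 = -3.1028
  y_3 = 0.5719 - 0.01*5.7194 = 0.5147
Step 4: grad_x = 2*1*-3.1028 = -6.2057, grad_y = 2*5*0.5147 = 5.1475
  x_4 = -3.1028 - 0.01*-6.2057 = -3.0408
  y_4 = 0.5147 - 0.01*5.1475 = 0.4633
f(-3.0408, 0.4633) = 1*(-3.0408)^2 + 5*0.4633^2 = 10.3194


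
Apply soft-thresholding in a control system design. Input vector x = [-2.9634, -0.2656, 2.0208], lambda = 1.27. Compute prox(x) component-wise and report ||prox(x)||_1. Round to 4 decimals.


Soft-thresholding with lambda = 1.27:
prox(-2.9634) = sign(-2.9634)*max(|-2.9634| - 1.27, 0) = -1.6934
prox(-0.2656) = sign(-0.2656)*max(|-0.2656| - 1.27, 0) = 0.0
prox(2.0208) = sign(2.0208)*max(|2.0208| - 1.27, 0) = 0.7508
prox(x) = [-1.6934, 0.0, 0.7508]
||prox(x)||_1 = 1.6934 + 0.0 + 0.7508 = 2.4442


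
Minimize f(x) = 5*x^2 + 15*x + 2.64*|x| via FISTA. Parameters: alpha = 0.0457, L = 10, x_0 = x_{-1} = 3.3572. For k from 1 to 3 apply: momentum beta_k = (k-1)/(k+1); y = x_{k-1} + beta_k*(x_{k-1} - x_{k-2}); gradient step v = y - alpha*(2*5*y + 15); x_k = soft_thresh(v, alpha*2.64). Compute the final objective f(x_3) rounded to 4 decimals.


FISTA on f(x) = 5*x^2 + 15*x + 2.64*|x|
L = 10, alpha = 0.0457
Iteration 1: beta = 0.0, y = 3.3572 + 0.0*(3.3572 - 3.3572) = 3.3572
  grad(y) = 48.572, v = y - alpha*grad = 1.1375
  prox(v) = soft_thresh(1.1375, 0.1206) = 1.0168
Iteration 2: beta = 0.3333, y = 1.0168 + 0.3333*(1.0168 - 3.3572) = 0.2367
  grad(y) = 17.3668, v = y - alpha*grad = -0.557
  prox(v) = soft_thresh(-0.557, 0.1206) = -0.4363
Iteration 3: beta = 0.5, y = -0.4363 + 0.5*(-0.4363 - 1.0168) = -1.1629
  grad(y) = 3.3709, v = y - alpha*grad = -1.317
  prox(v) = soft_thresh(-1.317, 0.1206) = -1.1963
f(x_3) = 5*(-1.1963)^2 + 15*(-1.1963) + 2.64*|-1.1963| = -7.6306


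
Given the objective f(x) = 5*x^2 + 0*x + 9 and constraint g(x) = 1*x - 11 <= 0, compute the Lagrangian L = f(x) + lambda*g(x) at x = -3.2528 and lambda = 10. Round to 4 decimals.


Step 1: Evaluate f(x).
f(-3.2528) = 5*(-3.2528)^2 + 0*(-3.2528) + 9 = 61.9035
Step 2: Evaluate g(x).
g(-3.2528) = 1*-3.2528 - 11 = -14.2528
Step 3: Compute Lagrangian.
L = 61.9035 + 10*-14.2528 = -80.6245


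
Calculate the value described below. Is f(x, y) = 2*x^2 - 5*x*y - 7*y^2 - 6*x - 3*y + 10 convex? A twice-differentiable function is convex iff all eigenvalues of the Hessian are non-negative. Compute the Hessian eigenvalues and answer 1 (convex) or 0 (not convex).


The Hessian of f(x,y) = 2*x^2 - 5*x*y - 7*y^2 - 6*x - 3*y + 10 is:
H = [[4, -5], [-5, -14]]
Trace = 4 - 14 = -10
Determinant = 4*-14 - (-5)^2 = -81
Discriminant = (-10)^2 - 4*-81 = 424.0
Eigenvalues: lambda_1 = -15.2956, lambda_2 = 5.2956
The function is not convex.

0


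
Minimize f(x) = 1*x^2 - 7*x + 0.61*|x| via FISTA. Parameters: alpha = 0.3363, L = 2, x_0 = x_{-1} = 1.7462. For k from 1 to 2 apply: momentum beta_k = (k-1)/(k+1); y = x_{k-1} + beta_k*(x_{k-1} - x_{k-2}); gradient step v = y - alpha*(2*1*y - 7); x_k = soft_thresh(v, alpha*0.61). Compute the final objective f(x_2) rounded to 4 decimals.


FISTA on f(x) = 1*x^2 - 7*x + 0.61*|x|
L = 2, alpha = 0.3363
Iteration 1: beta = 0.0, y = 1.7462 + 0.0*(1.7462 - 1.7462) = 1.7462
  grad(y) = -3.5076, v = y - alpha*grad = 2.9258
  prox(v) = soft_thresh(2.9258, 0.2051) = 2.7207
Iteration 2: beta = 0.3333, y = 2.7207 + 0.3333*(2.7207 - 1.7462) = 3.0455
  grad(y) = -0.909, v = y - alpha*grad = 3.3512
  prox(v) = soft_thresh(3.3512, 0.2051) = 3.146
f(x_2) = 1*3.146^2 - 7*3.146 + 0.61*|3.146| = -10.2056


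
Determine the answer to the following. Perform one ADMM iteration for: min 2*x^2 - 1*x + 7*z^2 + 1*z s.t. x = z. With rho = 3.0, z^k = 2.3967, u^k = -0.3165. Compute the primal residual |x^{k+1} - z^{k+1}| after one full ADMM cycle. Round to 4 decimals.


ADMM iteration with rho = 3.0, z^k = 2.3967, u^k = -0.3165
Step 1: x-update.
Minimize 2*x^2 - 1*x + (3.0/2)*(x - 2.3967 - 0.3165)^2
FOC: (2*2 + 3.0)*x = 1 + 3.0*(2.3967 + 0.3165)
x^{k+1} = 1.3057
Step 2: z-update.
Minimize 7*z^2 + 1*z + (3.0/2)*(1.3057 - z - 0.3165)^2
FOC: (2*7 + 3.0)*z = -1 + 3.0*(1.3057 - 0.3165)
z^{k+1} = 0.1157
Step 3: u-update.
u^{k+1} = -0.3165 + 1.3057 - 0.1157 = 0.8734
Step 4: Primal residual = |1.3057 - 0.1157| = 1.1899


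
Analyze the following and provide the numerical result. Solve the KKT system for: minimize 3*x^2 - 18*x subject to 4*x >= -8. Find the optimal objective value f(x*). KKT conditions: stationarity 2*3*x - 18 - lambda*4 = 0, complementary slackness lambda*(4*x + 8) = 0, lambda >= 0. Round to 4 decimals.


Step 1: Try lambda = 0 (constraint inactive).
Stationarity: 2*3*x - 18 = 0
x* = 18/(2*3) = 3.0
Check constraint: 4*3.0 = 12.0 >= -8 -- satisfied.
Step 2: Compute optimal value.
f(x*) = 3*3.0^2 - 18*3.0 = -27.0


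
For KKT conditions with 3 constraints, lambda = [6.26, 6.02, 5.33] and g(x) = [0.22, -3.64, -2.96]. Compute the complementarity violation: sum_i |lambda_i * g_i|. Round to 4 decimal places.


KKT complementary slackness check:
lambda_1 * g_1 = 6.26 * 0.22 = 1.3772
lambda_2 * g_2 = 6.02 * -3.64 = -21.9128
lambda_3 * g_3 = 5.33 * -2.96 = -15.7768
Total violation = 1.3772 + 21.9128 + 15.7768 = 39.0668


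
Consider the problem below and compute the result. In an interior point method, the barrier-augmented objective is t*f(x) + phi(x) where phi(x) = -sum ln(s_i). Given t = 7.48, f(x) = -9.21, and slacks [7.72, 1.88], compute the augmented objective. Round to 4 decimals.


Step 1: Compute log-barrier.
ln values: [2.0438, 0.6313]
phi = -(2.0438 + 0.6313) = -2.6751
Step 2: Compute augmented objective.
t*f(x) = 7.48*-9.21 = -68.8908
Total = -68.8908 - 2.6751 = -71.5659


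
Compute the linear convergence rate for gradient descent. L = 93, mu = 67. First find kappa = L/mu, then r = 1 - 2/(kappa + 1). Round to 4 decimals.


Step 1: Compute the condition number.
kappa = L/mu = 93/67 = 1.3881
Step 2: Compute the convergence rate.
r = 1 - 2/(kappa + 1) = 1 - 2*mu/(L + mu) = (L - mu)/(L + mu) = 26/160 = 0.1625


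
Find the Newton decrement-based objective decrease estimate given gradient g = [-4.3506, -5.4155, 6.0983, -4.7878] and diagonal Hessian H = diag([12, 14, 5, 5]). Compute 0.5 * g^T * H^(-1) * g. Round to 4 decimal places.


Step 1: H is diagonal, so H^(-1) * g = [-0.3626, -0.3868, 1.2197, -0.9576].
Step 2: g^T H^(-1) g = sum_i g_i^2 / H_ii
  = (-4.3506)^2/12 + (-5.4155)^2/14 + (6.0983)^2/5 + (-4.7878)^2/5
  = 1.5773 + 2.0948 + 7.4379 + 4.5846 = 15.6946
Step 3: Objective decrease = 0.5 * g^T H^(-1) g = 7.8473


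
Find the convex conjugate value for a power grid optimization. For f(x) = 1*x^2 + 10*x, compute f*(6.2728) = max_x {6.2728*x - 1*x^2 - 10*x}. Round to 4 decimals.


f*(y) = sup_x {y*x - a*x^2 - b*x} = sup_x {(y-b)*x - a*x^2}
FOC: (y - b) - 2a*x = 0 => x* = (y - b)/(2a)
x* = (6.2728 - 10)/(2*1) = -1.8636
f*(6.2728) = (y-b)^2/(4a) = (6.2728 - 10)^2/(4*1)
= 13.892/4 = 3.473


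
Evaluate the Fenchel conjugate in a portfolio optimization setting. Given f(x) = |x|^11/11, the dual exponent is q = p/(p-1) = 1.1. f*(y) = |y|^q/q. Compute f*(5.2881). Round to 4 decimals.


The conjugate exponent q satisfies 1/p + 1/q = 1.
p = 11, so q = 11/(11 - 1) = 1.1
|y|^q = 5.2881^1.1 = 6.2464
f*(5.2881) = 6.2464 / 1.1 = 5.6785


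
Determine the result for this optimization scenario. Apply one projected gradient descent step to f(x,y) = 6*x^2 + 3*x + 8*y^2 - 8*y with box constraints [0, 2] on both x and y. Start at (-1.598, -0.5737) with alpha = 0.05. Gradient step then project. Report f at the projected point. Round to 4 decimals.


Step 1: Compute gradient at (-1.598, -0.5737).
grad_x = 2*6*-1.598 + 3 = -16.176
grad_y = 2*8*-0.5737 - 8 = -17.1792
Step 2: Gradient step.
x_raw = -1.598 - 0.05*-16.176 = -0.7892
y_raw = -0.5737 - 0.05*-17.1792 = 0.2853
Step 3: Project onto [0, 2].
x_proj = clip(-0.7892) = 0.0
y_proj = clip(0.2853) = 0.2853
Step 4: Evaluate f.
f(0.0, 0.2853) = -1.6311


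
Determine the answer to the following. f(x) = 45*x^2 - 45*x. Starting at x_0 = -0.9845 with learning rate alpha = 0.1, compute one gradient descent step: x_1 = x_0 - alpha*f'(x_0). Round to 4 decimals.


We compute the gradient at x_0 and apply the update.
f'(x) = 90*x - 45
f'(-0.9845) = 90*-0.9845 - 45 = -133.605
x_1 = -0.9845 - 0.1*-133.605 = 12.376


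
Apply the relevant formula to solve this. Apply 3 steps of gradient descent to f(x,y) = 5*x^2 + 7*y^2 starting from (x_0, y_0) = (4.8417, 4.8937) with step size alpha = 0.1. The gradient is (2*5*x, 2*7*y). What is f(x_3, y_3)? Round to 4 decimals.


Gradient descent on f(x,y) = 5*x^2 + 7*y^2.
Starting point: (4.8417, 4.8937), alpha = 0.1
Step 1: grad_x = 2*5*4.8417 = 48.417, grad_y = 2*7*4.8937 = 68.5118
  x_1 = 4.8417 - 0.1*48.417 = 0.0
  y_1 = 4.8937 - 0.1*68.5118 = -1.9575
Step 2: grad_x = 2*5*0.0 = 0.0, grad_y = 2*7*-1.9575 = -27.4047
  x_2 = 0.0 - 0.1*0.0 = 0.0
  y_2 = -1.9575 - 0.1*-27.4047 = 0.783
Step 3: grad_x = 2*5*0.0 = 0.0, grad_y = 2*7*0.783 = 10.9619
  x_3 = 0.0 - 0.1*0.0 = 0.0
  y_3 = 0.783 - 0.1*10.9619 = -0.3132
f(0.0, -0.3132) = 5*0.0^2 + 7*(-0.3132)^2 = 0.6866


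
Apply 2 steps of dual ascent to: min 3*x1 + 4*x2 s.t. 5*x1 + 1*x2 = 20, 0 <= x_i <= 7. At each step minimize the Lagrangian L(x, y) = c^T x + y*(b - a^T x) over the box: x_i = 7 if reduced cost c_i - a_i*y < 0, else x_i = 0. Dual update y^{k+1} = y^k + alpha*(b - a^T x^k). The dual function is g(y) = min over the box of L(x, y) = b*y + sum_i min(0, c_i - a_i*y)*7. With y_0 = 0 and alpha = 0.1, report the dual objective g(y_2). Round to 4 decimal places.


Dual ascent for LP: min 3*x1 + 4*x2, 5*x1 + 1*x2 = 20, 0 <= x_i <= 7
Step 1: y^k = 0.0, reduced costs: (3.0, 4.0)
  x^k = (0.0, 0.0), subgradient = b - a^T x = 20.0
  y^{k+1} = 0.0 + 0.1*20.0 = 2.0
Step 2: y^k = 2.0, reduced costs: (-7.0, 2.0)
  x^k = (7.0, 0.0), subgradient = b - a^T x = -15.0
  y^{k+1} = 2.0 + 0.1*-15.0 = 0.5
Dual objective at y_2 = 0.5: reduced costs (0.5, 3.5), box minimizer x = (0.0, 0.0)
g(y_2) = b*y + (c1 - a1*y)*x1 + (c2 - a2*y)*x2 = 20*0.5 + 0.5*0.0 + 3.5*0.0 = 10.0 + 0.0 + 0.0 = 10.0


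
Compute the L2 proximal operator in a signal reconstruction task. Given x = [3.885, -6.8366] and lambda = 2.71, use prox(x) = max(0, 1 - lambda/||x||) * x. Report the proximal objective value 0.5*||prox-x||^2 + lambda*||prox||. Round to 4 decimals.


Step 1: Compute ||x||.
||x|| = 7.8634
Step 2: Compute scaling factor.
scale = max(0, 1 - 2.71/7.8634) = 0.6554
Step 3: prox(x) = [2.5461, -4.4805]
||prox(x)|| = 5.1534
Step 4: Proximal objective.
0.5*||prox-x||^2 = 3.6721
lambda*||prox|| = 13.9657
Total = 17.6376


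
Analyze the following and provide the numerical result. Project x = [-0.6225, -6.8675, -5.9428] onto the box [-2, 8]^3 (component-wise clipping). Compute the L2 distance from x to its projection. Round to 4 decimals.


Project each component onto [-2, 8].
clip(-0.6225) = -0.6225, clip(-6.8675) = -2.0, clip(-5.9428) = -2.0
Projection = [-0.6225, -2.0, -2.0]
Squared diffs: [0.0, 23.6926, 15.5457]
Distance = sqrt(39.2383) = 6.264


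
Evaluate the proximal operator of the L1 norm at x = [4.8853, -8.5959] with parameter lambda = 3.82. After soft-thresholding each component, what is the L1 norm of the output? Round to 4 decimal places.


Soft-thresholding with lambda = 3.82:
prox(4.8853) = sign(4.8853)*max(|4.8853| - 3.82, 0) = 1.0653
prox(-8.5959) = sign(-8.5959)*max(|-8.5959| - 3.82, 0) = -4.7759
prox(x) = [1.0653, -4.7759]
||prox(x)||_1 = 1.0653 + 4.7759 = 5.8412


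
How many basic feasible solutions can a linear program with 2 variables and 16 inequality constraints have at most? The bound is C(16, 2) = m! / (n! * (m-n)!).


Each vertex corresponds to some choice of n active constraints out of m, so the number of vertices is at most C(m, n) = m! / (n!(m-n)!).
m = 16, n = 2
Numerator: 16 * 15
Denominator: 2! = 2
C(16, 2) = 120


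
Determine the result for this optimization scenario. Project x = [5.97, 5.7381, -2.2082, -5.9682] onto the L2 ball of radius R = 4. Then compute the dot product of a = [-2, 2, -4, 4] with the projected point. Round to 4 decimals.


Step 1: Compute ||x|| (intermediates to 6 decimals).
||x|| = sqrt(5.97^2 + 5.7381^2 + (-2.2082)^2 + (-5.9682)^2) = 10.443287
Step 2: Project.
Since ||x|| > R, scale = R/||x|| = 4/10.443287 = 0.383021, proj(x) = scale * x
proj(x) = [2.286635, 2.197813, -0.845787, -2.285946]
Step 3: Dot product.
a^T * proj(x) = -2*2.286635 + 2*2.197813 - 4*(-0.845787) + 4*(-2.285946) = -5.9383


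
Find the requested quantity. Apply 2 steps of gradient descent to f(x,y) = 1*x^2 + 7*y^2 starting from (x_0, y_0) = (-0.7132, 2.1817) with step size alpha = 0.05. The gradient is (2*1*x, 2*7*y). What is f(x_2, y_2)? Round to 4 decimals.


Gradient descent on f(x,y) = 1*x^2 + 7*y^2.
Starting point: (-0.7132, 2.1817), alpha = 0.05
Step 1: grad_x = 2*1*-0.7132 = -1.4264, grad_y = 2*7*2.1817 = 30.5438
  x_1 = -0.7132 - 0.05*-1.4264 = -0.6419
  y_1 = 2.1817 - 0.05*30.5438 = 0.6545
Step 2: grad_x = 2*1*-0.6419 = -1.2838, grad_y = 2*7*0.6545 = 9.1631
  x_2 = -0.6419 - 0.05*-1.2838 = -0.5777
  y_2 = 0.6545 - 0.05*9.1631 = 0.1964
f(-0.5777, 0.1964) = 1*(-0.5777)^2 + 7*0.1964^2 = 0.6036


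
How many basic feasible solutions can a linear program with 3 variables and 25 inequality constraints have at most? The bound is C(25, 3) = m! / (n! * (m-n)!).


Each vertex corresponds to some choice of n active constraints out of m, so the number of vertices is at most C(m, n) = m! / (n!(m-n)!).
m = 25, n = 3
Numerator: 25 * 24 * 23
Denominator: 3! = 6
C(25, 3) = 2300


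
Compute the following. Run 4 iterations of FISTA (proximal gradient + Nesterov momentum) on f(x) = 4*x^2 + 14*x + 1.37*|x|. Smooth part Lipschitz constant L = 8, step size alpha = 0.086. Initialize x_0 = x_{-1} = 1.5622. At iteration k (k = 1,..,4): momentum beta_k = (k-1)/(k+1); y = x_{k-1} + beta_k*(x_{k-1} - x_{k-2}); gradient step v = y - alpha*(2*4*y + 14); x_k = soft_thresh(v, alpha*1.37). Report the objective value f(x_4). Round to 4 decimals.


FISTA on f(x) = 4*x^2 + 14*x + 1.37*|x|
L = 8, alpha = 0.086
Iteration 1: beta = 0.0, y = 1.5622 + 0.0*(1.5622 - 1.5622) = 1.5622
  grad(y) = 26.4976, v = y - alpha*grad = -0.7166
  prox(v) = soft_thresh(-0.7166, 0.1178) = -0.5988
Iteration 2: beta = 0.3333, y = -0.5988 + 0.3333*(-0.5988 - 1.5622) = -1.3191
  grad(y) = 3.4472, v = y - alpha*grad = -1.6156
  prox(v) = soft_thresh(-1.6156, 0.1178) = -1.4977
Iteration 3: beta = 0.5, y = -1.4977 + 0.5*(-1.4977 + 0.5988) = -1.9472
  grad(y) = -1.5778, v = y - alpha*grad = -1.8115
  prox(v) = soft_thresh(-1.8115, 0.1178) = -1.6937
Iteration 4: beta = 0.6, y = -1.6937 + 0.6*(-1.6937 + 1.4977) = -1.8113
  grad(y) = -0.4904, v = y - alpha*grad = -1.7691
  prox(v) = soft_thresh(-1.7691, 0.1178) = -1.6513
f(x_4) = 4*(-1.6513)^2 + 14*(-1.6513) + 1.37*|-1.6513| = -9.9487


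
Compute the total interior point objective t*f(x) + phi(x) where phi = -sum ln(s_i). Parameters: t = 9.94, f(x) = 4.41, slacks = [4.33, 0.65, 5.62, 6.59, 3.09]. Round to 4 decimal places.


Step 1: Compute log-barrier.
ln values: [1.4656, -0.4308, 1.7263, 1.8856, 1.1282]
phi = -(1.4656 - 0.4308 + 1.7263 + 1.8856 + 1.1282) = -5.7748
Step 2: Compute augmented objective.
t*f(x) = 9.94*4.41 = 43.8354
Total = 43.8354 - 5.7748 = 38.0606


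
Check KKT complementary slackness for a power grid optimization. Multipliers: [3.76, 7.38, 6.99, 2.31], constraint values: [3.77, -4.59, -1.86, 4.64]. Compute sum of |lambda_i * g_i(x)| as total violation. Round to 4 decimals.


KKT complementary slackness check:
lambda_1 * g_1 = 3.76 * 3.77 = 14.1752
lambda_2 * g_2 = 7.38 * -4.59 = -33.8742
lambda_3 * g_3 = 6.99 * -1.86 = -13.0014
lambda_4 * g_4 = 2.31 * 4.64 = 10.7184
Total violation = 14.1752 + 33.8742 + 13.0014 + 10.7184 = 71.7692


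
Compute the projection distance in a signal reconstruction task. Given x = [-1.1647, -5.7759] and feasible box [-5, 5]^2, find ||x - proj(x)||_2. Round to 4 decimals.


Project each component onto [-5, 5].
clip(-1.1647) = -1.1647, clip(-5.7759) = -5.0
Projection = [-1.1647, -5.0]
Squared diffs: [0.0, 0.602]
Distance = sqrt(0.602) = 0.7759


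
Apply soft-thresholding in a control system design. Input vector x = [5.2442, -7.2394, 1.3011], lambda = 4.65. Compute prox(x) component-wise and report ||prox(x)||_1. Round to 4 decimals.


Soft-thresholding with lambda = 4.65:
prox(5.2442) = sign(5.2442)*max(|5.2442| - 4.65, 0) = 0.5942
prox(-7.2394) = sign(-7.2394)*max(|-7.2394| - 4.65, 0) = -2.5894
prox(1.3011) = sign(1.3011)*max(|1.3011| - 4.65, 0) = 0.0
prox(x) = [0.5942, -2.5894, 0.0]
||prox(x)||_1 = 0.5942 + 2.5894 + 0.0 = 3.1836


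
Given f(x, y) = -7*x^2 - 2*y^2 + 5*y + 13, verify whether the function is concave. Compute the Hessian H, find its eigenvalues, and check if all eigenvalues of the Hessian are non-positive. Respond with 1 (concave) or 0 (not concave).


The Hessian of f(x,y) = -7*x^2 - 2*y^2 + 5*y + 13 is:
H = [[-14, 0], [0, -4]]
Trace = -14 - 4 = -18
Determinant = -14*-4 - (0)^2 = 56
Discriminant = (-18)^2 - 4*56 = 100.0
Eigenvalues: lambda_1 = -14.0, lambda_2 = -4.0
The function is concave.

1


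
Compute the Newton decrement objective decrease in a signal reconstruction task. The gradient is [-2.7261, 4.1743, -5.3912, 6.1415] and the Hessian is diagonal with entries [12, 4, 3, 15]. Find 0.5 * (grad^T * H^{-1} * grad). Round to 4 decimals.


Step 1: H is diagonal, so H^(-1) * g = [-0.2272, 1.0436, -1.7971, 0.4094].
Step 2: g^T H^(-1) g = sum_i g_i^2 / H_ii
  = (-2.7261)^2/12 + (4.1743)^2/4 + (-5.3912)^2/3 + (6.1415)^2/15
  = 0.6193 + 4.3562 + 9.6883 + 2.5145 = 17.1784
Step 3: Objective decrease = 0.5 * g^T H^(-1) g = 8.5892


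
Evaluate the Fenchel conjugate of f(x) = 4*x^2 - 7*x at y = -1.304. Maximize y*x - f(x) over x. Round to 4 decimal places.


f*(y) = sup_x {y*x - a*x^2 - b*x} = sup_x {(y-b)*x - a*x^2}
FOC: (y - b) - 2a*x = 0 => x* = (y - b)/(2a)
x* = (-1.304 + 7)/(2*4) = 0.712
f*(-1.304) = (y-b)^2/(4a) = (-1.304 + 7)^2/(4*4)
= 32.4444/16 = 2.0278


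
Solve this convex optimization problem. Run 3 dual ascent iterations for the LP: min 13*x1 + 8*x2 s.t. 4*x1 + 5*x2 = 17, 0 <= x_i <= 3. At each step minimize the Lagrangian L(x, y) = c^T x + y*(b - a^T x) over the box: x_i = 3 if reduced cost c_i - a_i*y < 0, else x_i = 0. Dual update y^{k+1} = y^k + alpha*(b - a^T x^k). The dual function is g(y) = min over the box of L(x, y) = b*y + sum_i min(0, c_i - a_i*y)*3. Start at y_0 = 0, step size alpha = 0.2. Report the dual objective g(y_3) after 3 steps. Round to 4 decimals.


Dual ascent for LP: min 13*x1 + 8*x2, 4*x1 + 5*x2 = 17, 0 <= x_i <= 3
Step 1: y^k = 0.0, reduced costs: (13.0, 8.0)
  x^k = (0.0, 0.0), subgradient = b - a^T x = 17.0
  y^{k+1} = 0.0 + 0.2*17.0 = 3.4
Step 2: y^k = 3.4, reduced costs: (-0.6, -9.0)
  x^k = (3.0, 3.0), subgradient = b - a^T x = -10.0
  y^{k+1} = 3.4 + 0.2*-10.0 = 1.4
Step 3: y^k = 1.4, reduced costs: (7.4, 1.0)
  x^k = (0.0, 0.0), subgradient = b - a^T x = 17.0
  y^{k+1} = 1.4 + 0.2*17.0 = 4.8
Dual objective at y_3 = 4.8: reduced costs (-6.2, -16.0), box minimizer x = (3.0, 3.0)
g(y_3) = b*y + (c1 - a1*y)*x1 + (c2 - a2*y)*x2 = 17*4.8 + (-6.2)*3.0 + (-16.0)*3.0 = 81.6 - 18.6 - 48.0 = 15.0


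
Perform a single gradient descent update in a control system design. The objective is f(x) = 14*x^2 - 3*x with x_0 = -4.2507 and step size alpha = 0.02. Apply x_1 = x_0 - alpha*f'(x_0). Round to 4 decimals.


We compute the gradient at x_0 and apply the update.
f'(x) = 28*x - 3
f'(-4.2507) = 28*-4.2507 - 3 = -122.0196
x_1 = -4.2507 - 0.02*-122.0196 = -1.8103


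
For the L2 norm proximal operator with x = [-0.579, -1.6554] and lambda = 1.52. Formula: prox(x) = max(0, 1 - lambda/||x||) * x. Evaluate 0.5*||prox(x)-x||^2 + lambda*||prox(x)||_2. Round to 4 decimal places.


Step 1: Compute ||x||.
||x|| = 1.7537
Step 2: Compute scaling factor.
scale = max(0, 1 - 1.52/1.7537) = 0.1333
Step 3: prox(x) = [-0.0772, -0.2206]
||prox(x)|| = 0.2337
Step 4: Proximal objective.
0.5*||prox-x||^2 = 1.1552
lambda*||prox|| = 0.3552
Total = 1.5105


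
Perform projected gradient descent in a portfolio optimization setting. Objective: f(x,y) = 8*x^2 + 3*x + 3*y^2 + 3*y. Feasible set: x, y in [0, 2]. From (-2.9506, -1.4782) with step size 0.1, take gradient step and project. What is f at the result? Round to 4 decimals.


Step 1: Compute gradient at (-2.9506, -1.4782).
grad_x = 2*8*-2.9506 + 3 = -44.2096
grad_y = 2*3*-1.4782 + 3 = -5.8692
Step 2: Gradient step.
x_raw = -2.9506 - 0.1*-44.2096 = 1.4704
y_raw = -1.4782 - 0.1*-5.8692 = -0.8913
Step 3: Project onto [0, 2].
x_proj = clip(1.4704) = 1.4704
y_proj = clip(-0.8913) = 0.0
Step 4: Evaluate f.
f(1.4704, 0.0) = 21.7067
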